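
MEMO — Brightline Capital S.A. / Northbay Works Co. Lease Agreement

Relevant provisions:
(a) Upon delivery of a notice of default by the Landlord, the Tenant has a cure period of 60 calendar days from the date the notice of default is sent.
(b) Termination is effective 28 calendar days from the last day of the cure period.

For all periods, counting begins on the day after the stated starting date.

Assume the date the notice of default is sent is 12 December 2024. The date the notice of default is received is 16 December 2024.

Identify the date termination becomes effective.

Adding 60 calendar days to 12 December 2024 gives 10 February 2025, which is the last day of the cure period.
The date termination becomes effective: 10 February 2025 + 28 days = 10 March 2025.

10 March 2025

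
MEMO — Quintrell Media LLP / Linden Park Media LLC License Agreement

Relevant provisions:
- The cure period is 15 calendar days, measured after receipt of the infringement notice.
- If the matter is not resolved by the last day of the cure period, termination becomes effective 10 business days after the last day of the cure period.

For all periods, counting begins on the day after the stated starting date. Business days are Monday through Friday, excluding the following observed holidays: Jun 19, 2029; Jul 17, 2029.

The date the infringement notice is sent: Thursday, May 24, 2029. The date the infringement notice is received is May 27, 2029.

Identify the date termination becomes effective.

Jun 26, 2029

The last day of the cure period: May 27, 2029 + 15 days = Jun 11, 2029.
The date termination becomes effective: counting 10 business days from Monday, Jun 11, 2029 (Jun 12, Jun 13, Jun 14, Jun 15, Jun 18, Jun 20, Jun 21, Jun 22, Jun 25, Jun 26, skipping weekends and the listed holiday on Jun 19) reaches Tuesday, Jun 26, 2029.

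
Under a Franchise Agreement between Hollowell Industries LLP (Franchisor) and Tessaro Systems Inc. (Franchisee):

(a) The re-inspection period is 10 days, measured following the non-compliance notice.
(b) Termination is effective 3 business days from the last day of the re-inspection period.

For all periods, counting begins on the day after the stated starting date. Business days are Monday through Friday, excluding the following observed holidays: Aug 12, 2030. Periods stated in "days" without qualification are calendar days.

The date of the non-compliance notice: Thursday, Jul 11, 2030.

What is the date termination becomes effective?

The last day of the re-inspection period: 10 calendar days after Jul 11, 2030 is Jul 21, 2030.
From Sunday, Jul 21, 2030, 3 business days (Jul 22, Jul 23, Jul 24, skipping weekends) brings us to Wednesday, Jul 24, 2030, which is the date termination becomes effective.

Jul 24, 2030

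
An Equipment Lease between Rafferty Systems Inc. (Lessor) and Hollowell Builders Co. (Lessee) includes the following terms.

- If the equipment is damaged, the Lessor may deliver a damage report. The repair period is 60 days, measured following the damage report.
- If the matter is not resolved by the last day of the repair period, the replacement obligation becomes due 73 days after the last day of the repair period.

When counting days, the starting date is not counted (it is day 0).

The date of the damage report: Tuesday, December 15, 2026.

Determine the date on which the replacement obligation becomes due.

The last day of the repair period: December 15, 2026 + 60 days = February 13, 2027.
The date on which the replacement obligation becomes due: 73 calendar days after February 13, 2027 is April 27, 2027.

April 27, 2027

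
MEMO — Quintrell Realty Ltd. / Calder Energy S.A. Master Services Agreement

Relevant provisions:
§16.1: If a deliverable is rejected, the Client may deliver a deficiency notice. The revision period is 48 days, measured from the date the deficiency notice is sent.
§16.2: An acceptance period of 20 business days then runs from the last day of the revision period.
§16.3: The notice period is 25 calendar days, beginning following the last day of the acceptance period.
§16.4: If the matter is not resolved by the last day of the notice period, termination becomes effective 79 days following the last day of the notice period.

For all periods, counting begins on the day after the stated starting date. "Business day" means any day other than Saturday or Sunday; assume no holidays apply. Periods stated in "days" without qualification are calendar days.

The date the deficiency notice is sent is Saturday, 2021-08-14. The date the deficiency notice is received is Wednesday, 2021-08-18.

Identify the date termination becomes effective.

The last day of the revision period: 2021-08-14 + 48 days = 2021-10-01.
The last day of the acceptance period: counting 20 business days from Friday, 2021-10-01 (Oct 4, Oct 5, Oct 6, Oct 7, …, Oct 27, Oct 28, Oct 29, skipping weekends) reaches Friday, 2021-10-29.
The last day of the notice period: 25 calendar days after 2021-10-29 is 2021-11-23.
Adding 79 calendar days to 2021-11-23 gives 2022-02-10, which is the date termination becomes effective.

2022-02-10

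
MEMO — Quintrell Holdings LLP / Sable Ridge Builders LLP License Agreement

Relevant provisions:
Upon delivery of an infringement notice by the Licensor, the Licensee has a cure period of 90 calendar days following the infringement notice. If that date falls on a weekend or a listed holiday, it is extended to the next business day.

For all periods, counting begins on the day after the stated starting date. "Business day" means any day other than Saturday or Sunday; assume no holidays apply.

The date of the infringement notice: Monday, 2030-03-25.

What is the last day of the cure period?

The last day of the cure period: 90 calendar days after 2030-03-25 is 2030-06-23. That falls on a Sunday, so it rolls to the next business day, Monday, 2030-06-24.

2030-06-24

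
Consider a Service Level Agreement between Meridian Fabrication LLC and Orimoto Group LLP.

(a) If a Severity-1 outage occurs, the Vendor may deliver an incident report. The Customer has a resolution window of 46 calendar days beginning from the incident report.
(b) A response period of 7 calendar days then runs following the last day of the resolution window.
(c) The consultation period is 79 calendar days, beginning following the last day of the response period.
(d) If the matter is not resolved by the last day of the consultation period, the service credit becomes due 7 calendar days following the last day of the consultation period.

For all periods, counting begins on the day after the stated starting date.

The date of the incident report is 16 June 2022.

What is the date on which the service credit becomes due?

The last day of the resolution window: 46 calendar days after 16 June 2022 is 1 August 2022.
The last day of the response period: 7 calendar days after 1 August 2022 is 8 August 2022.
The last day of the consultation period: 8 August 2022 + 79 days = 26 October 2022.
The date on which the service credit becomes due: 7 calendar days after 26 October 2022 is 2 November 2022.

2 November 2022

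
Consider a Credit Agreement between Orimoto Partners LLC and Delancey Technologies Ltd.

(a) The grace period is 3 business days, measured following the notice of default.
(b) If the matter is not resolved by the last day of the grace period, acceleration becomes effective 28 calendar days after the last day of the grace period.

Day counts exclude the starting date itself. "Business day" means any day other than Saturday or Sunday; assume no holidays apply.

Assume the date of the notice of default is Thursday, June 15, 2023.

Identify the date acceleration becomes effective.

The last day of the grace period: 3 business days after Thursday, June 15, 2023, skipping weekends — Jun 16, Jun 19, Jun 20 — lands on Tuesday, June 20, 2023.
Adding 28 calendar days to June 20, 2023 gives July 18, 2023, which is the date acceleration becomes effective.

July 18, 2023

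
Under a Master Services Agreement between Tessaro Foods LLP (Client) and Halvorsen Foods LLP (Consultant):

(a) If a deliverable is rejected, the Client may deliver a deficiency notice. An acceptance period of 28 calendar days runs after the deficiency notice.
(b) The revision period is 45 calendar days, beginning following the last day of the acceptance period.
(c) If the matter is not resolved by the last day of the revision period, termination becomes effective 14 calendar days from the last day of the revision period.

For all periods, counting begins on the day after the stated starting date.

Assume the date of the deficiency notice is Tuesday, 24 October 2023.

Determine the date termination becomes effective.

19 January 2024

Adding 28 calendar days to 24 October 2023 gives 21 November 2023, which is the last day of the acceptance period.
Adding 45 calendar days to 21 November 2023 gives 5 January 2024, which is the last day of the revision period.
Adding 14 calendar days to 5 January 2024 gives 19 January 2024, which is the date termination becomes effective.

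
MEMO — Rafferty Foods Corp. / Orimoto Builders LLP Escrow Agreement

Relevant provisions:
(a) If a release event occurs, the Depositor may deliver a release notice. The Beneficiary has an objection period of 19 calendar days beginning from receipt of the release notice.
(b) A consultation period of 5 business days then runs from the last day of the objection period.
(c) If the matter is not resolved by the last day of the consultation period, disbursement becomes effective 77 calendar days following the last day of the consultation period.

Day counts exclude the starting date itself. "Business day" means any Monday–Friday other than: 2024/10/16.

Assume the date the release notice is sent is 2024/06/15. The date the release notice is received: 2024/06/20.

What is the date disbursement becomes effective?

2024/10/01

The last day of the objection period: 19 calendar days after 2024/06/20 is 2024/07/09.
The last day of the consultation period: counting 5 business days from Tuesday, 2024/07/09 (Jul 10, Jul 11, Jul 12, Jul 15, Jul 16, skipping weekends) reaches Tuesday, 2024/07/16.
The date disbursement becomes effective: 77 calendar days after 2024/07/16 is 2024/10/01.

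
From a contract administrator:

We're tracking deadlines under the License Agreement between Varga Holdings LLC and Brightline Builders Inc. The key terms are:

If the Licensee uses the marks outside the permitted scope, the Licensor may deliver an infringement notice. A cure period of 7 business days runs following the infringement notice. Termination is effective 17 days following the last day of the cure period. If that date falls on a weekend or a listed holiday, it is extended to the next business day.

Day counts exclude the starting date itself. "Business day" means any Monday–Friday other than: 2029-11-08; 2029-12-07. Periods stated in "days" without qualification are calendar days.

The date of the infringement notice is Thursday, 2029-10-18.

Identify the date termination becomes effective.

From Thursday, 2029-10-18, 7 business days (Oct 19, Oct 22, Oct 23, Oct 24, Oct 25, Oct 26, Oct 29, skipping weekends) brings us to Monday, 2029-10-29, which is the last day of the cure period.
Adding 17 calendar days to 2029-10-29 gives 2029-11-15, which is the date termination becomes effective. 2029-11-15 is a Thursday and is not a listed holiday, so no roll-forward applies.

2029-11-15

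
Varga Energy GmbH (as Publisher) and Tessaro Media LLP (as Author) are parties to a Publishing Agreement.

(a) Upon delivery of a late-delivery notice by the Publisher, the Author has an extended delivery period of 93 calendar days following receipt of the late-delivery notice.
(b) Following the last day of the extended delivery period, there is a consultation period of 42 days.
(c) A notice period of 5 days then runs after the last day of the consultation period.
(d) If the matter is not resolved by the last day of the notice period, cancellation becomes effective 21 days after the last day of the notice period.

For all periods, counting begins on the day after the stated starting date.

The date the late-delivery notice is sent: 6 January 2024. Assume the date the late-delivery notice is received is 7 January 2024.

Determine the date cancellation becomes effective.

16 June 2024

The last day of the extended delivery period: 7 January 2024 + 93 days = 9 April 2024.
The last day of the consultation period: 42 calendar days after 9 April 2024 is 21 May 2024.
The last day of the notice period: 5 calendar days after 21 May 2024 is 26 May 2024.
The date cancellation becomes effective: 21 calendar days after 26 May 2024 is 16 June 2024.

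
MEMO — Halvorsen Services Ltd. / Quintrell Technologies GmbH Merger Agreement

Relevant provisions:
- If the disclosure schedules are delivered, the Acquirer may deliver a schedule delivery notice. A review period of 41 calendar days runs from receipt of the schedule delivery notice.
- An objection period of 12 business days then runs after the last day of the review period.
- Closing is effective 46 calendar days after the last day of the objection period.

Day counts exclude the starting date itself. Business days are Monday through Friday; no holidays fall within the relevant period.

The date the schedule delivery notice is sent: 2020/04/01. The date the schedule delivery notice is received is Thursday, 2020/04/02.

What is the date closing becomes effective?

Adding 41 calendar days to 2020/04/02 gives 2020/05/13, which is the last day of the review period.
From Wednesday, 2020/05/13, 12 business days (May 14, May 15, May 18, May 19, …, May 27, May 28, May 29, skipping weekends) brings us to Friday, 2020/05/29, which is the last day of the objection period.
The date closing becomes effective: 2020/05/29 + 46 days = 2020/07/14.

2020/07/14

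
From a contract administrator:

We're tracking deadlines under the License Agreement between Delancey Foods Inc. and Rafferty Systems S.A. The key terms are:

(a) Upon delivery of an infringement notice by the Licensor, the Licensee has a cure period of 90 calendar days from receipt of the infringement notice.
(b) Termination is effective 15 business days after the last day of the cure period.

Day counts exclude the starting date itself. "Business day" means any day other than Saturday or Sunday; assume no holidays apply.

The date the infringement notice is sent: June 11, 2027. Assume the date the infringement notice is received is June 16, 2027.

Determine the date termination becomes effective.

Adding 90 calendar days to June 16, 2027 gives September 14, 2027, which is the last day of the cure period.
The date termination becomes effective: counting 15 business days from Tuesday, September 14, 2027 (Sep 15, Sep 16, Sep 17, Sep 20, …, Oct 1, Oct 4, Oct 5, skipping weekends) reaches Tuesday, October 5, 2027.

October 5, 2027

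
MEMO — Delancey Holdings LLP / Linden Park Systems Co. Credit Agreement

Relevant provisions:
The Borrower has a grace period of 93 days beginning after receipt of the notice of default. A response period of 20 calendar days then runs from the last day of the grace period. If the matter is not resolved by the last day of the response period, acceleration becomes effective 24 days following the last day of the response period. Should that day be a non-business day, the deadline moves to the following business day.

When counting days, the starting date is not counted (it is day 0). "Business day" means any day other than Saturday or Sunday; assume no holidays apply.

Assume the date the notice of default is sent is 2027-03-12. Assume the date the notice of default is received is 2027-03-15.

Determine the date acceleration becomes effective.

The last day of the grace period: 93 calendar days after 2027-03-15 is 2027-06-16.
Adding 20 calendar days to 2027-06-16 gives 2027-07-06, which is the last day of the response period.
The date acceleration becomes effective: 2027-07-06 + 24 days = 2027-07-30. 2027-07-30 is a Friday, so no roll-forward applies.

2027-07-30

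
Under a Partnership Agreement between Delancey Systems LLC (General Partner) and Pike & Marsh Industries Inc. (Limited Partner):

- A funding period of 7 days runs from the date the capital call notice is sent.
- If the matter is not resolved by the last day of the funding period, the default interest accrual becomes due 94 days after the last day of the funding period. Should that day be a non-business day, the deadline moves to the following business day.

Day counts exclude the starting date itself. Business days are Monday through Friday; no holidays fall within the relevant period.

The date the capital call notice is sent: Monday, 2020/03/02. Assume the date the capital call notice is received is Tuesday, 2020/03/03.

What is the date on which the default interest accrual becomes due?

The last day of the funding period: 2020/03/02 + 7 days = 2020/03/09.
The date on which the default interest accrual becomes due: 94 calendar days after 2020/03/09 is 2020/06/11. 2020/06/11 is a Thursday, so no roll-forward applies.

2020/06/11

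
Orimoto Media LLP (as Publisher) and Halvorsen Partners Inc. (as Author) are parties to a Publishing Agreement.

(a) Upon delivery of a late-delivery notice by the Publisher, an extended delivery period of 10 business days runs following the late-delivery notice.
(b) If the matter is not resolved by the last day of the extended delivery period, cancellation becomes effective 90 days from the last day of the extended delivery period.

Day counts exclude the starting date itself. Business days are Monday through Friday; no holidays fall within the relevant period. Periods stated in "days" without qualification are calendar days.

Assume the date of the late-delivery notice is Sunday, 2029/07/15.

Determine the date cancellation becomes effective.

2029/10/25

The last day of the extended delivery period: counting 10 business days from Sunday, 2029/07/15 (Jul 16, Jul 17, Jul 18, Jul 19, Jul 20, Jul 23, Jul 24, Jul 25, Jul 26, Jul 27, skipping weekends) reaches Friday, 2029/07/27.
The date cancellation becomes effective: 2029/07/27 + 90 days = 2029/10/25.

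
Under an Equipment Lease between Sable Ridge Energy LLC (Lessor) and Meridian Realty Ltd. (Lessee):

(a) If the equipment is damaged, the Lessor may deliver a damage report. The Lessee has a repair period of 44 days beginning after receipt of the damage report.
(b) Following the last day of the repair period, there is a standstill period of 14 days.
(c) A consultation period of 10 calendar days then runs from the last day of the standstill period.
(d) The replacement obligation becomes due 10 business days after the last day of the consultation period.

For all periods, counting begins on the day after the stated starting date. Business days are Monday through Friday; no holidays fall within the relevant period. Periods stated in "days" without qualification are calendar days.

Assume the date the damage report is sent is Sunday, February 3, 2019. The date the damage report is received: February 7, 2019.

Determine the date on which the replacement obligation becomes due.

Adding 44 calendar days to February 7, 2019 gives March 23, 2019, which is the last day of the repair period.
Adding 14 calendar days to March 23, 2019 gives April 6, 2019, which is the last day of the standstill period.
Adding 10 calendar days to April 6, 2019 gives April 16, 2019, which is the last day of the consultation period.
The date on which the replacement obligation becomes due: counting 10 business days from Tuesday, April 16, 2019 (Apr 17, Apr 18, Apr 19, Apr 22, Apr 23, Apr 24, Apr 25, Apr 26, Apr 29, Apr 30, skipping weekends) reaches Tuesday, April 30, 2019.

April 30, 2019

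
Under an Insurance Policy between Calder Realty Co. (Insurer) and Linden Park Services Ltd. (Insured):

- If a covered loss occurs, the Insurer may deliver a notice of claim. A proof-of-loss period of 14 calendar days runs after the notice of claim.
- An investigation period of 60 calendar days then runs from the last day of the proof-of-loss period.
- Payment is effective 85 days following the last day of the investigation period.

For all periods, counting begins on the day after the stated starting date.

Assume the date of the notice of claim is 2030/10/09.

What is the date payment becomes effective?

2031/03/17

Adding 14 calendar days to 2030/10/09 gives 2030/10/23, which is the last day of the proof-of-loss period.
The last day of the investigation period: 2030/10/23 + 60 days = 2030/12/22.
The date payment becomes effective: 2030/12/22 + 85 days = 2031/03/17.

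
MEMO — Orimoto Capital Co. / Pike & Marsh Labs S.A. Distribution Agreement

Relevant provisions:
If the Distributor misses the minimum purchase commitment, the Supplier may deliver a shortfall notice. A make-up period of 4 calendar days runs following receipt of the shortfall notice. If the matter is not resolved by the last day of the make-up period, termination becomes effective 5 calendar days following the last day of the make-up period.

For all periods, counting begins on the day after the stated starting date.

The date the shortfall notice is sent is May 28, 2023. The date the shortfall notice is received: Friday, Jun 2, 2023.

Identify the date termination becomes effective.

The last day of the make-up period: 4 calendar days after Jun 2, 2023 is Jun 6, 2023.
The date termination becomes effective: 5 calendar days after Jun 6, 2023 is Jun 11, 2023.

Jun 11, 2023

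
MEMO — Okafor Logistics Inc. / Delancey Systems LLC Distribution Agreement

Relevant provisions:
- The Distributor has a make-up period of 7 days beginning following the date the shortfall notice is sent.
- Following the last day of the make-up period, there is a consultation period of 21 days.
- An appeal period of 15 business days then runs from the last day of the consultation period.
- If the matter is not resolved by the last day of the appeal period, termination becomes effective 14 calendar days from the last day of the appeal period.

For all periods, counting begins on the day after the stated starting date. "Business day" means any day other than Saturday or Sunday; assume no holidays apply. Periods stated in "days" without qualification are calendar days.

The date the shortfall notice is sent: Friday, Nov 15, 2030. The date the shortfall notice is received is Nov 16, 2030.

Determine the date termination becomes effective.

Jan 17, 2031

The last day of the make-up period: 7 calendar days after Nov 15, 2030 is Nov 22, 2030.
The last day of the consultation period: 21 calendar days after Nov 22, 2030 is Dec 13, 2030.
The last day of the appeal period: counting 15 business days from Friday, Dec 13, 2030 (Dec 16, Dec 17, Dec 18, Dec 19, …, Jan 1, Jan 2, Jan 3, skipping weekends) reaches Friday, Jan 3, 2031.
The date termination becomes effective: 14 calendar days after Jan 3, 2031 is Jan 17, 2031.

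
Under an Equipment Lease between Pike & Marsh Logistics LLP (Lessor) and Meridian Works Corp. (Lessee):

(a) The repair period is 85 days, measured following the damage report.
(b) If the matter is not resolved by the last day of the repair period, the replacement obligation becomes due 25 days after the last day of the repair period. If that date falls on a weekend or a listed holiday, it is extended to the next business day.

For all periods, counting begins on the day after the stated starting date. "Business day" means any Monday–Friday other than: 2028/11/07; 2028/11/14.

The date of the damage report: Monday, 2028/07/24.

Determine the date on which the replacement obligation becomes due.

Adding 85 calendar days to 2028/07/24 gives 2028/10/17, which is the last day of the repair period.
The date on which the replacement obligation becomes due: 2028/10/17 + 25 days = 2028/11/11. That falls on a Saturday, so it rolls to the next business day, Monday, 2028/11/13.

2028/11/13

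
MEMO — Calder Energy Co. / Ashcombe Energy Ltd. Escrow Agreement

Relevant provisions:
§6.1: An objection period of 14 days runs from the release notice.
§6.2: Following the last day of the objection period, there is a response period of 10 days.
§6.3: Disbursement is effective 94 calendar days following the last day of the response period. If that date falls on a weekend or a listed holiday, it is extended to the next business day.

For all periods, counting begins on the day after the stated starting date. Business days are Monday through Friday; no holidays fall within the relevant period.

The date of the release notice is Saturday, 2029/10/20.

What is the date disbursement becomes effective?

2030/02/15

The last day of the objection period: 14 calendar days after 2029/10/20 is 2029/11/03.
The last day of the response period: 2029/11/03 + 10 days = 2029/11/13.
The date disbursement becomes effective: 2029/11/13 + 94 days = 2030/02/15. 2030/02/15 is a Friday, so no roll-forward applies.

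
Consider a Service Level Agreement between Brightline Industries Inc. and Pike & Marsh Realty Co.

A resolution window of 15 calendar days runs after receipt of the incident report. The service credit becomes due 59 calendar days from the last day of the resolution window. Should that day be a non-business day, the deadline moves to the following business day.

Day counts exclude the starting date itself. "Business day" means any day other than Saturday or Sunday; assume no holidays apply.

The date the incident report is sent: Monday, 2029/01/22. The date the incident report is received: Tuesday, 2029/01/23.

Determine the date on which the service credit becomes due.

Adding 15 calendar days to 2029/01/23 gives 2029/02/07, which is the last day of the resolution window.
Adding 59 calendar days to 2029/02/07 gives 2029/04/07, which is the date on which the service credit becomes due. That falls on a Saturday, so it rolls to the next business day, Monday, 2029/04/09.

2029/04/09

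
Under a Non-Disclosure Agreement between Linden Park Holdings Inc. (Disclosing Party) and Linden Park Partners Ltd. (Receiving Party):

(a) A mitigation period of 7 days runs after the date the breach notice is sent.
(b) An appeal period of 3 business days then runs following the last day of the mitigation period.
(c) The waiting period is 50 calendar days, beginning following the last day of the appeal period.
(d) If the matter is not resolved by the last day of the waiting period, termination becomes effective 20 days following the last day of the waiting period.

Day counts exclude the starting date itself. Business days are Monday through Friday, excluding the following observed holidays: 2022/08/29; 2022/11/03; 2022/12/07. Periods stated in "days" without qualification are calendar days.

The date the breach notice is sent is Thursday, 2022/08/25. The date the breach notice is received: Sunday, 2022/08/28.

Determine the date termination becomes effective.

Adding 7 calendar days to 2022/08/25 gives 2022/09/01, which is the last day of the mitigation period.
From Thursday, 2022/09/01, 3 business days (Sep 2, Sep 5, Sep 6, skipping weekends) brings us to Tuesday, 2022/09/06, which is the last day of the appeal period.
Adding 50 calendar days to 2022/09/06 gives 2022/10/26, which is the last day of the waiting period.
The date termination becomes effective: 2022/10/26 + 20 days = 2022/11/15.

2022/11/15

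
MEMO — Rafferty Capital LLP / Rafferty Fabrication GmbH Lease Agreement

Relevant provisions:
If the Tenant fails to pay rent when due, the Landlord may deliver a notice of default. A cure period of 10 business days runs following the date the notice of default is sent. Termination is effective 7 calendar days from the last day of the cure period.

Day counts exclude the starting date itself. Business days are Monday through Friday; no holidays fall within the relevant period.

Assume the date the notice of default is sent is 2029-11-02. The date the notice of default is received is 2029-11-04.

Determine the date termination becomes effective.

From Friday, 2029-11-02, 10 business days (Nov 5, Nov 6, Nov 7, Nov 8, Nov 9, Nov 12, Nov 13, Nov 14, Nov 15, Nov 16, skipping weekends) brings us to Friday, 2029-11-16, which is the last day of the cure period.
Adding 7 calendar days to 2029-11-16 gives 2029-11-23, which is the date termination becomes effective.

2029-11-23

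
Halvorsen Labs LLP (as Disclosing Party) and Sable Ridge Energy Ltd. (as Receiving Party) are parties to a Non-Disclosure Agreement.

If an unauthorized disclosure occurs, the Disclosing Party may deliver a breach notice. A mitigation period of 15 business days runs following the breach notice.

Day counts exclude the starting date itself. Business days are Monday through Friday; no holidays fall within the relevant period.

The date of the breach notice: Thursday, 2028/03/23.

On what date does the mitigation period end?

The last day of the mitigation period: counting 15 business days from Thursday, 2028/03/23 (Mar 24, Mar 27, Mar 28, Mar 29, …, Apr 11, Apr 12, Apr 13, skipping weekends) reaches Thursday, 2028/04/13.

2028/04/13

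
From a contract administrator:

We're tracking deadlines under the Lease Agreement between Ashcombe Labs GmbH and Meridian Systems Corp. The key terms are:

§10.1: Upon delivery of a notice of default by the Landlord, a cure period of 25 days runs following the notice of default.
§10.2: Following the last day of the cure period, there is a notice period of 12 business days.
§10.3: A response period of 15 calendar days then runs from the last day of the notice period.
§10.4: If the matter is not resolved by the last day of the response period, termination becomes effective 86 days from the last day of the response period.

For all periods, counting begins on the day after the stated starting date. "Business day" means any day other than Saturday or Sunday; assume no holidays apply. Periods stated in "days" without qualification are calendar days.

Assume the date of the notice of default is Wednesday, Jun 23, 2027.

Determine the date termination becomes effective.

Nov 12, 2027

Adding 25 calendar days to Jun 23, 2027 gives Jul 18, 2027, which is the last day of the cure period.
The last day of the notice period: counting 12 business days from Sunday, Jul 18, 2027 (Jul 19, Jul 20, Jul 21, Jul 22, …, Jul 30, Aug 2, Aug 3, skipping weekends) reaches Tuesday, Aug 3, 2027.
The last day of the response period: Aug 3, 2027 + 15 days = Aug 18, 2027.
The date termination becomes effective: 86 calendar days after Aug 18, 2027 is Nov 12, 2027.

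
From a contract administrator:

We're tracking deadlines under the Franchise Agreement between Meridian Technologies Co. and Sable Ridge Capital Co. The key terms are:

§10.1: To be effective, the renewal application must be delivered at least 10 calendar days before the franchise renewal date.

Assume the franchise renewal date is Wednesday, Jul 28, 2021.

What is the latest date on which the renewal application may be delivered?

Jul 18, 2021

Counting back 10 calendar days from Jul 28, 2021 gives Jul 18, 2021.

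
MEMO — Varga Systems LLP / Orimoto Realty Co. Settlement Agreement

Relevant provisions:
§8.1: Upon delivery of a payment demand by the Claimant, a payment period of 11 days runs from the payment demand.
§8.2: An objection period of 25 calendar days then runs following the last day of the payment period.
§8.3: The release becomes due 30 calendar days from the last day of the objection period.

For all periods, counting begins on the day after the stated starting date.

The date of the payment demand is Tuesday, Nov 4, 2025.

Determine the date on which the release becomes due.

Adding 11 calendar days to Nov 4, 2025 gives Nov 15, 2025, which is the last day of the payment period.
The last day of the objection period: 25 calendar days after Nov 15, 2025 is Dec 10, 2025.
The date on which the release becomes due: 30 calendar days after Dec 10, 2025 is Jan 9, 2026.

Jan 9, 2026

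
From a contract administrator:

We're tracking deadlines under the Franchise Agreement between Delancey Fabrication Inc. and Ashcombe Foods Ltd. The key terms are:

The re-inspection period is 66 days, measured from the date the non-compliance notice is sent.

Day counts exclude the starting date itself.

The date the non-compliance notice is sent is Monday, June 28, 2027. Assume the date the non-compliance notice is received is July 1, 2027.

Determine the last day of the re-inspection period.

The last day of the re-inspection period: June 28, 2027 + 66 days = September 2, 2027.

September 2, 2027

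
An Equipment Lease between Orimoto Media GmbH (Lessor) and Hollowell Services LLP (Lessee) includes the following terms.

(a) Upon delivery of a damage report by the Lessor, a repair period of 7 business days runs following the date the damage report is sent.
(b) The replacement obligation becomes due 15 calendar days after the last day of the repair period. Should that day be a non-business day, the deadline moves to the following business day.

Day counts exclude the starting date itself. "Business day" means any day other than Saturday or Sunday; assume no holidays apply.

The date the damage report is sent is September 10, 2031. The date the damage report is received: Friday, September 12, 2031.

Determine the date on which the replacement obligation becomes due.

The last day of the repair period: counting 7 business days from Wednesday, September 10, 2031 (Sep 11, Sep 12, Sep 15, Sep 16, Sep 17, Sep 18, Sep 19, skipping weekends) reaches Friday, September 19, 2031.
Adding 15 calendar days to September 19, 2031 gives October 4, 2031, which is the date on which the replacement obligation becomes due. That falls on a Saturday, so it rolls to the next business day, Monday, October 6, 2031.

October 6, 2031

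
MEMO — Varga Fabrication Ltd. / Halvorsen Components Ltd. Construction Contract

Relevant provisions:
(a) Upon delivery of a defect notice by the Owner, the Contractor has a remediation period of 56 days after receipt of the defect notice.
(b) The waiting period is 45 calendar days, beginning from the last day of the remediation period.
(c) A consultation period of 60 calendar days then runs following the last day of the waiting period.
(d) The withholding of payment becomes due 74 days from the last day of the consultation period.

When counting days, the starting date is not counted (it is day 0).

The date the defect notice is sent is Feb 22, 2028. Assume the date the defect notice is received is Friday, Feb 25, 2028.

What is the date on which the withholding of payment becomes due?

The last day of the remediation period: Feb 25, 2028 + 56 days = Apr 21, 2028.
The last day of the waiting period: 45 calendar days after Apr 21, 2028 is Jun 5, 2028.
The last day of the consultation period: Jun 5, 2028 + 60 days = Aug 4, 2028.
The date on which the withholding of payment becomes due: 74 calendar days after Aug 4, 2028 is Oct 17, 2028.

Oct 17, 2028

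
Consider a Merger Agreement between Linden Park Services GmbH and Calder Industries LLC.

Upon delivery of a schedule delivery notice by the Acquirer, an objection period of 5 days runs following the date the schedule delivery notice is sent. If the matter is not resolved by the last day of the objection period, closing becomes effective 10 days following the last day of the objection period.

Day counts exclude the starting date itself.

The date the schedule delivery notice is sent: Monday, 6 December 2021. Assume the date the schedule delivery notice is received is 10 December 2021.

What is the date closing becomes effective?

The last day of the objection period: 6 December 2021 + 5 days = 11 December 2021.
The date closing becomes effective: 10 calendar days after 11 December 2021 is 21 December 2021.

21 December 2021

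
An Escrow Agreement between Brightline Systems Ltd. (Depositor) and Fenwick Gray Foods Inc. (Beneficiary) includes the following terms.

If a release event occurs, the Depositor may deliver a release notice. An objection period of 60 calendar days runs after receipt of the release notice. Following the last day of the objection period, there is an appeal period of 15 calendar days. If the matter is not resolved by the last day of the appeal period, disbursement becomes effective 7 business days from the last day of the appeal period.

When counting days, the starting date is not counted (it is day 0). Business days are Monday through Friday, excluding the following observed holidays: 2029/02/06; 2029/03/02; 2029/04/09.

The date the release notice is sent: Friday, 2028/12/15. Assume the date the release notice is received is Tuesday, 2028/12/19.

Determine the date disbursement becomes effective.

The last day of the objection period: 60 calendar days after 2028/12/19 is 2029/02/17.
Adding 15 calendar days to 2029/02/17 gives 2029/03/04, which is the last day of the appeal period.
The date disbursement becomes effective: 7 business days after Sunday, 2029/03/04, skipping weekends — Mar 5, Mar 6, Mar 7, Mar 8, Mar 9, Mar 12, Mar 13 — lands on Tuesday, 2029/03/13.

2029/03/13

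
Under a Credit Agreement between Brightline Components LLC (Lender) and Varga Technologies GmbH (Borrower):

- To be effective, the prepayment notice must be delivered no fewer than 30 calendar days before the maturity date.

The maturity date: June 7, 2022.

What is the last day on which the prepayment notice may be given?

Counting back 30 calendar days from June 7, 2022 gives May 8, 2022.

May 8, 2022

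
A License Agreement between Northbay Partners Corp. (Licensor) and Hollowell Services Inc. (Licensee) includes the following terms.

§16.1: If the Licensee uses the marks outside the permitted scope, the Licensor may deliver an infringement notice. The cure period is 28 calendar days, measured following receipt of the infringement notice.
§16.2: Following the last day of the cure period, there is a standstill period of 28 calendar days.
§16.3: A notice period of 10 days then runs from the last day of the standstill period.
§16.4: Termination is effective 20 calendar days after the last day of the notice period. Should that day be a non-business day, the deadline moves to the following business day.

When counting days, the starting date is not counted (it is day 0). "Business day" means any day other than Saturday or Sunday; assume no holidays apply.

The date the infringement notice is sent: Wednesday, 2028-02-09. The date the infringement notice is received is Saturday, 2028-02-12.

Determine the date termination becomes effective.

2028-05-08

The last day of the cure period: 28 calendar days after 2028-02-12 is 2028-03-11.
The last day of the standstill period: 2028-03-11 + 28 days = 2028-04-08.
The last day of the notice period: 2028-04-08 + 10 days = 2028-04-18.
The date termination becomes effective: 20 calendar days after 2028-04-18 is 2028-05-08. 2028-05-08 is a Monday, so no roll-forward applies.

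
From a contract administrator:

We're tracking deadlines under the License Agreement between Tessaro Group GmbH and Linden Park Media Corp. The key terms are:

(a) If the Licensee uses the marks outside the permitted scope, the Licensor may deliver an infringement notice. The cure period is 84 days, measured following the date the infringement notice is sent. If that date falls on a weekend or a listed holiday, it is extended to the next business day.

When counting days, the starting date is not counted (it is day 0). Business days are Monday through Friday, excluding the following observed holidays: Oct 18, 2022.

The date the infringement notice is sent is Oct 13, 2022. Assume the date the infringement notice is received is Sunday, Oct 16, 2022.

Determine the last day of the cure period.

The last day of the cure period: 84 calendar days after Oct 13, 2022 is Jan 5, 2023. Jan 5, 2023 is a Thursday and is not a listed holiday, so no roll-forward applies.

Jan 5, 2023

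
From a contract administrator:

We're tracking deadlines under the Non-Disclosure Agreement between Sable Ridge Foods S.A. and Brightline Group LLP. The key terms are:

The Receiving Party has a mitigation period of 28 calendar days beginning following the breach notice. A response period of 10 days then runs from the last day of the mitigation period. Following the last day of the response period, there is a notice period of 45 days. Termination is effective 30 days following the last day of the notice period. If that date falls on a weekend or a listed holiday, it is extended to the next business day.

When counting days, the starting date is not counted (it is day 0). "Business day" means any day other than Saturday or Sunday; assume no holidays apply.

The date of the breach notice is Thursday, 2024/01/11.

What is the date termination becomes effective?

2024/05/03

Adding 28 calendar days to 2024/01/11 gives 2024/02/08, which is the last day of the mitigation period.
The last day of the response period: 10 calendar days after 2024/02/08 is 2024/02/18.
The last day of the notice period: 2024/02/18 + 45 days = 2024/04/03.
Adding 30 calendar days to 2024/04/03 gives 2024/05/03, which is the date termination becomes effective. 2024/05/03 is a Friday, so no roll-forward applies.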